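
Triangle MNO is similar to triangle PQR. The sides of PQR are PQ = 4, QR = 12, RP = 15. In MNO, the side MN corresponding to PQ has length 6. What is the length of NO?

k = 6/4 = 3/2. NO = 3/2 * 12 = 18.

18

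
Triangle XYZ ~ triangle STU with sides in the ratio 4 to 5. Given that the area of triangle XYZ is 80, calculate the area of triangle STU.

Area ratio = (4/5)^2 = 16/25. Area of STU = 80 * 25/16 = 125.

125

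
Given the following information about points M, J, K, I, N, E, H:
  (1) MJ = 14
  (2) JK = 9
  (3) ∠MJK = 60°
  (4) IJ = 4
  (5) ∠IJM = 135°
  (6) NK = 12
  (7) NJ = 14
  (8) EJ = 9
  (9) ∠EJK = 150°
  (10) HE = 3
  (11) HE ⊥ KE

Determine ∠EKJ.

Step 1: By the law of cosines on triangle KJE: KE² = 9² + 9² − 2·9·9·cos(150°) = 302.3, so KE ≈ 17.39.
Step 2: By the inverse law of cosines on triangle EKJ: cos(∠EKJ) = (17.39² + 9² − 9²) / (2·17.39·9) = 302.3/312.96 = 0.9659, so ∠EKJ = 15°.

Therefore, the measure of angle ∠EKJ = 15°.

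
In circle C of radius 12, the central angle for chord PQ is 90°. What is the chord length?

Chord = 2(12) sin(45°) = 12*sqrt(2)

12*sqrt(2)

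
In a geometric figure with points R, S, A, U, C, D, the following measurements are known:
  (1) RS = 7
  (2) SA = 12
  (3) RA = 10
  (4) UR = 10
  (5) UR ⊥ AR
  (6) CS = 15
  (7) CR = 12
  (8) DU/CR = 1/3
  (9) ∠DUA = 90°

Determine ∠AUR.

Step 1: By the law of cosines on triangle URA: UA² = 10² + 10² − 2·10·10·cos(90°) = 200, so UA = 10·√2.
Step 2: By the inverse law of cosines on triangle AUR: cos(∠AUR) = ((10·√2)² + 10² − 10²) / (2·10·√2·10) = 200/282.84 = 0.7071, so ∠AUR = 45°.

Therefore, the measure of angle ∠AUR = 45°.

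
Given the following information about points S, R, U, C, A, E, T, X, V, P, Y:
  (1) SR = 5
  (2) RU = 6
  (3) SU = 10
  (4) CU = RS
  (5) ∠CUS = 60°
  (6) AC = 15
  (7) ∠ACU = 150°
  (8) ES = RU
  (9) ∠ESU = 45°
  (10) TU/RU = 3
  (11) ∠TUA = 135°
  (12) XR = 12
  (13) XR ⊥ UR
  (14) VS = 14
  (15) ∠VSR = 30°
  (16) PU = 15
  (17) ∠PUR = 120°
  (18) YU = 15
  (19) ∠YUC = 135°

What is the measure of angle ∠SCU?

From the given relations: CU = RS = 5.
Step 1: By the law of cosines on triangle CUS: CS² = 5² + 10² − 2·5·10·cos(60°) = 75, so CS = 5·√3.
Step 2: By the inverse law of cosines on triangle SCU: cos(∠SCU) = ((5·√3)² + 5² − 10²) / (2·5·√3·5) = 0/86.6 = 0, so ∠SCU = 90°.

Therefore, the measure of angle ∠SCU = 90°.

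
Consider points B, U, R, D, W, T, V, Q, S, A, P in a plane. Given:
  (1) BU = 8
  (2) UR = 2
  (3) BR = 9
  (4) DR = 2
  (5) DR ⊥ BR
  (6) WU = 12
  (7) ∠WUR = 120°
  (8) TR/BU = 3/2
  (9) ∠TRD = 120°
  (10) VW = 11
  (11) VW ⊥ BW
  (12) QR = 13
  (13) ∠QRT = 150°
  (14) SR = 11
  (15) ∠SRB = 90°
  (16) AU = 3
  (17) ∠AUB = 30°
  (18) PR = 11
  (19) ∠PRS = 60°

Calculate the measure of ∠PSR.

Step 1: By the law of cosines on triangle SRP: SP² = 11² + 11² − 2·11·11·cos(60°) = 121, so SP = 11.
Step 2: By the inverse law of cosines on triangle PSR: cos(∠PSR) = (11² + 11² − 11²) / (2·11·11) = 121/242 = 0.5, so ∠PSR = 60°.

Therefore, the measure of angle ∠PSR = 60°.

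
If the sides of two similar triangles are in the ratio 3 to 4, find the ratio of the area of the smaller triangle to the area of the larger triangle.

Area scales with the square of linear dimensions. If every length is multiplied by 3/4, then the area is multiplied by (3/4)^2 = 9/16.
The area ratio is 9:16.

9:16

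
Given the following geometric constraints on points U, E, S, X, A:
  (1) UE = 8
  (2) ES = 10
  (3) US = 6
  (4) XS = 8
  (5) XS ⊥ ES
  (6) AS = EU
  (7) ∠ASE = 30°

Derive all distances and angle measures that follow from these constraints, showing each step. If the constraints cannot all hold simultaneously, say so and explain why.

The constraints are consistent.

From the given relations:
  AS = EU = 8

Step 1: From ES = 10, SX = 8, and ∠ESX = 90°, by the law of cosines:
  EX² = ES² + SX² - 2·ES·SX·cos(90°) = 100 + 64 - 0 = 164
  EX = 2·√41

Step 2: From ES = 10, SA = 8, and ∠ESA = 30°, by the law of cosines:
  EA² = ES² + SA² - 2·ES·SA·cos(30°) = 100 + 64 - 138.6 = 25.44
  EA ≈ 5.04

Step 3: From UE = 8, US = 6, ES = 10, by the inverse law of cosines:
  cos(∠EUS) = (UE² + US² - ES²) / (2·UE·US)
  ∠EUS = 90°

Step 4: From ES = 10, EU = 8, SU = 6, by the inverse law of cosines:
  cos(∠SEU) = (ES² + EU² - SU²) / (2·ES·EU)
  ∠SEU = 36.87°

Step 5: From SE = 10, SU = 6, EU = 8, by the inverse law of cosines:
  cos(∠ESU) = (SE² + SU² - EU²) / (2·SE·SU)
  ∠ESU = 53.13°

Step 6: From EA = 5.04, ES = 10, AS = 8, by the inverse law of cosines:
  cos(∠AES) = (EA² + ES² - AS²) / (2·EA·ES)
  ∠AES = 52.48°

Step 7: From ES = 10, EX = 2·√41, SX = 8, by the inverse law of cosines:
  cos(∠SEX) = (ES² + EX² - SX²) / (2·ES·EX)
  ∠SEX = 38.66°

Step 8: From XE = 2·√41, XS = 8, ES = 10, by the inverse law of cosines:
  cos(∠EXS) = (XE² + XS² - ES²) / (2·XE·XS)
  ∠EXS = 51.34°

Step 9: From AE = 5.04, AS = 8, ES = 10, by the inverse law of cosines:
  cos(∠EAS) = (AE² + AS² - ES²) / (2·AE·AS)
  ∠EAS = 97.52°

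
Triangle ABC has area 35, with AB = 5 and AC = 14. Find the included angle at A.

sin(C) = 2 * 35 / (5 * 14) = 1, so C = arcsin(1) = 90°.

90°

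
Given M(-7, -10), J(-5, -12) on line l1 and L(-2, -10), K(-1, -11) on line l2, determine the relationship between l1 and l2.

Slope of line 1: m1 = (-12 - -10)/(-5 - -7) = -2/2 = -1
Slope of line 2: m2 = (-11 - -10)/(-1 - -2) = -1/1 = -1
Since m1 = m2 = -1, the lines are parallel.

Parallel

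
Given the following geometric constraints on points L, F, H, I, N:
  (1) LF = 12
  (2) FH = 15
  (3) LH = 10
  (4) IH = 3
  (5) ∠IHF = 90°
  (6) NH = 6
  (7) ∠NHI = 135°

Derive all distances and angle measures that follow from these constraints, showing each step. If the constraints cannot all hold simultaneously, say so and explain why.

The constraints are consistent.

Step 1: From FH = 15, HI = 3, and ∠FHI = 90°, by the law of cosines:
  FI² = FH² + HI² - 2·FH·HI·cos(90°) = 225 + 9 - 0 = 234
  FI = 3·√26

Step 2: From IH = 3, HN = 6, and ∠IHN = 135°, by the law of cosines:
  IN² = IH² + HN² - 2·IH·HN·cos(135°) = 9 + 36 + 25.46 = 70.46
  IN ≈ 8.39

Step 3: From LF = 12, LH = 10, FH = 15, by the inverse law of cosines:
  cos(∠FLH) = (LF² + LH² - FH²) / (2·LF·LH)
  ∠FLH = 85.46°

Step 4: From FH = 15, FL = 12, HL = 10, by the inverse law of cosines:
  cos(∠HFL) = (FH² + FL² - HL²) / (2·FH·FL)
  ∠HFL = 41.65°

Step 5: From HF = 15, HL = 10, FL = 12, by the inverse law of cosines:
  cos(∠FHL) = (HF² + HL² - FL²) / (2·HF·HL)
  ∠FHL = 52.89°

Step 6: From FH = 15, FI = 3·√26, HI = 3, by the inverse law of cosines:
  cos(∠HFI) = (FH² + FI² - HI²) / (2·FH·FI)
  ∠HFI = 11.31°

Step 7: From IF = 3·√26, IH = 3, FH = 15, by the inverse law of cosines:
  cos(∠FIH) = (IF² + IH² - FH²) / (2·IF·IH)
  ∠FIH = 78.69°

Step 8: From IH = 3, IN = 8.39, HN = 6, by the inverse law of cosines:
  cos(∠HIN) = (IH² + IN² - HN²) / (2·IH·IN)
  ∠HIN = 30.36°

Step 9: From NH = 6, NI = 8.39, HI = 3, by the inverse law of cosines:
  cos(∠HNI) = (NH² + NI² - HI²) / (2·NH·NI)
  ∠HNI = 14.64°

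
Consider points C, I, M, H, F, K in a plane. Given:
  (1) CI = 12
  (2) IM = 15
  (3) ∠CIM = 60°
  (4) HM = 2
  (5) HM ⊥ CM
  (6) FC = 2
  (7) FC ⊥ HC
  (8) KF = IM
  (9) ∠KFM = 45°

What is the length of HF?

Step 1: By the law of cosines on triangle CIM: CM² = 12² + 15² − 2·12·15·cos(60°) = 189, so CM = 3·√21.
Step 2: By the law of cosines on triangle CMH: CH² = (3·√21)² + 2² − 2·3·√21·2·cos(90°) = 193, so CH = √193.
Step 3: By the law of cosines on triangle HCF: HF² = √193² + 2² − 2·√193·2·cos(90°) = 197, so HF = √197.

Therefore, the length of HF = √197.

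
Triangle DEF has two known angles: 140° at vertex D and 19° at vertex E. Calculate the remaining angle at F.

The interior angles sum to 180°: angle F = 180 - 140 - 19 = 21°.
The triangle is obtuse (angles 140°, 19°, 21°).

21 degrees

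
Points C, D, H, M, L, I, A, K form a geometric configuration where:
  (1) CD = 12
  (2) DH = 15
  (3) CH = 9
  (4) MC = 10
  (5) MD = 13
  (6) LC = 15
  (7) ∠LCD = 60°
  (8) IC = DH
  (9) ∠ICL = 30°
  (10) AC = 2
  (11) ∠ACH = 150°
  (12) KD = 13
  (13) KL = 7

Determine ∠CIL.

From the given relations: IC = DH = 15.
Step 1: By the law of cosines on triangle ICL: IL² = 15² + 15² − 2·15·15·cos(30°) = 60.29, so IL ≈ 7.76.
Step 2: By the inverse law of cosines on triangle CIL: cos(∠CIL) = (15² + 7.76² − 15²) / (2·15·7.76) = 60.29/232.94 = 0.2588, so ∠CIL = 75°.

Therefore, the measure of angle ∠CIL = 75°.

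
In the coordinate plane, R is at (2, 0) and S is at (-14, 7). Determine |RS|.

d = sqrt((-16)^2 + (7)^2) = sqrt(305)

sqrt(305)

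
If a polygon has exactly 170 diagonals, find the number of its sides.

Using d = n(n - 3)/2, we solve 170 = n(n - 3)/2.
So n(n - 3) = 340.
Testing n = 20: 20 * 17 = 340 = 340. Correct.
The polygon has 20 sides.

20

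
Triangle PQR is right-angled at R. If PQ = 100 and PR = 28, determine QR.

By the Pythagorean theorem: QR^2 = PQ^2 - PR^2
QR^2 = 100^2 - 28^2 = 10000 - 784 = 9216
QR = sqrt(9216) = 96

96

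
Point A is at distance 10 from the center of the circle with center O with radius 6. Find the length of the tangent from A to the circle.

The tangent, radius, and line from the external point to the center form a right triangle.
The right angle is where the tangent meets the radius.
By the Pythagorean theorem: tangent² + 6² = 10²
tangent² = 100 - 36 = 64
tangent = 8

8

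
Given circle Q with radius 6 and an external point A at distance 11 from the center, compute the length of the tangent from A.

The tangent, radius, and line from the external point to the center form a right triangle.
The right angle is where the tangent meets the radius.
By the Pythagorean theorem: tangent² + 6² = 11²
tangent² = 121 - 36 = 85
tangent = sqrt(85)

sqrt(85)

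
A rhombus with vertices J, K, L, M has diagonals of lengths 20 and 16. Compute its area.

Area of a rhombus = (d1 * d2) / 2
Area = (20 * 16) / 2
Area = 320 / 2
Area = 160

160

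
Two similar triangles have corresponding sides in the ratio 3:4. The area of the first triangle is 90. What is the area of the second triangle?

The ratio of areas of similar triangles = (side ratio)^2.
Side ratio = 3:4, so area ratio = 9:16.
Area of the second triangle / Area of the first triangle = 16/9
Area of the second triangle = 90 * 16/9 = 160

160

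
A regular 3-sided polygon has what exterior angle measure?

Each exterior angle of a regular n-gon is 360 / n.
For n = 3: 360 / 3 = 120 degrees.

120 degrees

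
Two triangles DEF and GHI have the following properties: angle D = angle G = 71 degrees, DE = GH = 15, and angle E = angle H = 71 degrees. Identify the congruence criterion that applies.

The given information provides:
angle D = angle G = 71 degrees, DE = GH = 15, and angle E = angle H = 71 degrees
This matches the ASA congruence theorem.
Two pairs of corresponding angles and the included side are equal (Angle-Side-Angle).

ASA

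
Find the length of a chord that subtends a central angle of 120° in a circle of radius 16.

Drop a perpendicular from the center to the chord, bisecting both the chord and the central angle.
Each half-chord = r sin(θ/2) = 16 sin(60°).
The full chord = 2 × 16 × sin(60°) = 16*sqrt(3).

16*sqrt(3)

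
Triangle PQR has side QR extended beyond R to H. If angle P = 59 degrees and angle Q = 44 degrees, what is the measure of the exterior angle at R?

By the exterior angle theorem, an exterior angle of a triangle equals the sum of the two remote interior angles.
Exterior angle = angle P + angle Q
Exterior angle = 59 + 44 = 103 degrees

103 degrees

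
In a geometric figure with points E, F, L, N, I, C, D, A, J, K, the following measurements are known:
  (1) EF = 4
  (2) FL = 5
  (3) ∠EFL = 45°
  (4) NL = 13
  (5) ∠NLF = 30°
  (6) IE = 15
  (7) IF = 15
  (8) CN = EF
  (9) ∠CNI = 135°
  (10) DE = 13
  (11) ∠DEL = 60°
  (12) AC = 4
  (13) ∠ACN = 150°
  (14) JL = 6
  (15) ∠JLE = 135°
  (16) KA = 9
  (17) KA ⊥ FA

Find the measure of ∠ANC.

From the given relations: CN = EF = 4.
Step 1: By the law of cosines on triangle NCA: NA² = 4² + 4² − 2·4·4·cos(150°) = 59.71, so NA ≈ 7.73.
Step 2: By the inverse law of cosines on triangle ANC: cos(∠ANC) = (7.73² + 4² − 4²) / (2·7.73·4) = 59.71/61.82 = 0.9659, so ∠ANC = 15°.

Therefore, the measure of angle ∠ANC = 15°.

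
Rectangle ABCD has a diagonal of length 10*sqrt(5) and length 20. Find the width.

The diagonal of a rectangle forms a right triangle with the two sides.
Rearranging the Pythagorean theorem: missing side = sqrt(d^2 - known^2).
= sqrt(500 - 400) = sqrt(100) = 10.

10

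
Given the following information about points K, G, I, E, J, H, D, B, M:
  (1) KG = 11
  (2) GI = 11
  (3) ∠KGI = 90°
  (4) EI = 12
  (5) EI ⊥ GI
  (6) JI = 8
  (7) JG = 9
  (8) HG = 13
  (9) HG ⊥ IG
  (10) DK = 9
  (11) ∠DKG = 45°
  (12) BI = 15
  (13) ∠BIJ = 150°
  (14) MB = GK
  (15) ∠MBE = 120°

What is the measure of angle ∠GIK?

Step 1: By the law of cosines on triangle IGK: IK² = 11² + 11² − 2·11·11·cos(90°) = 242, so IK = 11·√2.
Step 2: By the inverse law of cosines on triangle GIK: cos(∠GIK) = (11² + (11·√2)² − 11²) / (2·11·11·√2) = 242/342.24 = 0.7071, so ∠GIK = 45°.

Therefore, the measure of angle ∠GIK = 45°.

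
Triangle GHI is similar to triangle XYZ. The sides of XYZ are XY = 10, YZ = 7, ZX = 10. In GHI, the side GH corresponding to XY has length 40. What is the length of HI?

k = 40/10 = 4. HI = 4 * 7 = 28.

28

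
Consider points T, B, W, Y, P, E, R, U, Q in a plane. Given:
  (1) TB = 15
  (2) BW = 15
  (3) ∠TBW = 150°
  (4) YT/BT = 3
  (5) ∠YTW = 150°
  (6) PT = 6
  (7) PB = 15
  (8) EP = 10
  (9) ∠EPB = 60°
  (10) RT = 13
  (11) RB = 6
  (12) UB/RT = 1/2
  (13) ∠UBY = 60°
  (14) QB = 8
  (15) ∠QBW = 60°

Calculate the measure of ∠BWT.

Step 1: By the law of cosines on triangle WBT: WT² = 15² + 15² − 2·15·15·cos(150°) = 839.71, so WT ≈ 28.98.
Step 2: By the inverse law of cosines on triangle BWT: cos(∠BWT) = (15² + 28.98² − 15²) / (2·15·28.98) = 839.71/869.33 = 0.9659, so ∠BWT = 15°.

Therefore, the measure of angle ∠BWT = 15°.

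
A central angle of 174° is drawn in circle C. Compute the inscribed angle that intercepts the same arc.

An inscribed angle intercepts an arc from a point on the circle, while the central angle intercepts the same arc from the center.
The inscribed angle is always half the central angle: 174° / 2 = 87°.

87°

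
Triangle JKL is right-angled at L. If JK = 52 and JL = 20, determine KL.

By the Pythagorean theorem: KL^2 = JK^2 - JL^2
KL^2 = 52^2 - 20^2 = 2704 - 400 = 2304
KL = sqrt(2304) = 48

48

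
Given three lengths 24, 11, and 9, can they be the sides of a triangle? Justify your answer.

Check the triangle inequality: 11 + 9 = 20 ≤ 24.
Since the sum of two sides does not exceed the third, no triangle can be formed.

No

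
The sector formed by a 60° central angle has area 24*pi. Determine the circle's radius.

r² = 360 × 24*pi / (π × 60) = 144, so r = 12.

12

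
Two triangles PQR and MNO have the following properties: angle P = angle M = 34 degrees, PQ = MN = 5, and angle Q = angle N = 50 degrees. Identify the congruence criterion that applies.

The given information matches ASA: Two pairs of corresponding angles and the included side are equal (Angle-Side-Angle).

ASA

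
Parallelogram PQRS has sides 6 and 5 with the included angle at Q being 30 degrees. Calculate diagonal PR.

The diagonal of a parallelogram can be found by treating two adjacent sides and the diagonal as a triangle.
Applying the law of cosines with sides 6, 5 and included angle 30°:
d^2 = 36 + 25 - 60*cos(30°) = 61 - 30*sqrt(3)
d = sqrt(61 - 30*sqrt(3))

sqrt(61 - 30*sqrt(3))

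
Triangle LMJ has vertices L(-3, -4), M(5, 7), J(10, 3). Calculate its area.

The Shoelace formula computes the area from vertex coordinates by summing cross products.
For vertices (-3,-4), (5,7), (10,3):
Signed sum = -3*7 - 5*-4 + 5*3 - 10*7 + 10*-4 - -3*3
= -1 + -55 + -31 = -87
Area = (1/2)|-87| = 87/2.

87/2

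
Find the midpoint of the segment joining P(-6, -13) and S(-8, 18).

The midpoint is the point halfway along the segment.
Move half the horizontal distance: -6 + (-8 - -6)/2 = -6 + -2/2 = -7
Move half the vertical distance: -13 + (18 - -13)/2 = -13 + 31/2 = 5/2
Midpoint = (-7, 5/2)

(-7, 5/2)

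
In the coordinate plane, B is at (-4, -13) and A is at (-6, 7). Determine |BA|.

The horizontal distance is |-6 - -4| = 2 and the vertical distance is |7 - -13| = 20.
By the Pythagorean theorem, d = sqrt(2^2 + 20^2) = sqrt(404) = 2*sqrt(101).

2*sqrt(101)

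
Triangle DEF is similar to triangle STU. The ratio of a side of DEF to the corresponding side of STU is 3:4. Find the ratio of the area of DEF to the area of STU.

The ratio of areas of similar triangles equals the square of the side ratio.
Side ratio = 3:4
Area ratio = (3/4)^2 = 9/16 = 9:16

9:16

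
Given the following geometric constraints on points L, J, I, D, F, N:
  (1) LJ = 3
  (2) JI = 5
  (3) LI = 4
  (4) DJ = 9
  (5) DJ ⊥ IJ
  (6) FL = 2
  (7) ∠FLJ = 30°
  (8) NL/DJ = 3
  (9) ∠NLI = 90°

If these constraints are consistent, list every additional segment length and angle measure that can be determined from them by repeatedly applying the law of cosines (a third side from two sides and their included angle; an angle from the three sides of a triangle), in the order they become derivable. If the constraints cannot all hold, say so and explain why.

The constraints are consistent. Derivable facts, in order:
After 1 step:
- ID = √106
- IN ≈ 27.29
- JF ≈ 1.61
- ∠IJL = 53.13°
- ∠ILJ = 90°
- ∠JIL = 36.87°
After 2 steps:
- ∠DIJ = 60.95°
- ∠FJL = 38.26°
- ∠IDJ = 29.05°
- ∠INL = 8.43°
- ∠JFL = 111.74°
- ∠LIN = 81.57°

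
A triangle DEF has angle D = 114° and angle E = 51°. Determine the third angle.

angle F = 180 - 114 - 51 = 15 degrees.

15 degrees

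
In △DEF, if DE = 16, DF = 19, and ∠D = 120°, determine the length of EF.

By the law of cosines: EF^2 = DE^2 + DF^2 - 2*DE*DF*cos(D)
EF^2 = 16^2 + 19^2 - 2*16*19*cos(120°)
EF^2 = 256 + 361 - 608*(-1/2)
EF^2 = 921
EF = sqrt(921)

sqrt(921)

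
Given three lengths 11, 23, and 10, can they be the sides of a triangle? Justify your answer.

The longest side is 23. The other two sides sum to 10 + 11 = 21.
Since 21 ≤ 23, the two shorter sides cannot reach around to close the triangle.

No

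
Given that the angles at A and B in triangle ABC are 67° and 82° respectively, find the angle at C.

The interior angles sum to 180°: angle C = 180 - 67 - 82 = 31°.
The triangle is acute (angles 67°, 82°, 31°).

31 degrees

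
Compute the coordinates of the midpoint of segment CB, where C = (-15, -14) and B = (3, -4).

The midpoint is the point halfway along the segment.
Move half the horizontal distance: -15 + (3 - -15)/2 = -15 + 18/2 = -6
Move half the vertical distance: -14 + (-4 - -14)/2 = -14 + 10/2 = -9
Midpoint = (-6, -9)

(-6, -9)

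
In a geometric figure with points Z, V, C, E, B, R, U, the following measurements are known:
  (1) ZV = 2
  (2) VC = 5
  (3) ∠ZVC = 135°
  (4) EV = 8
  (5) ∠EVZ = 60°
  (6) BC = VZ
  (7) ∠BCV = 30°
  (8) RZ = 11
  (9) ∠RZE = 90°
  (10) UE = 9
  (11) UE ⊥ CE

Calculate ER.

Step 1: By the law of cosines on triangle ZVE: ZE² = 2² + 8² − 2·2·8·cos(60°) = 52, so ZE = 2·√13.
Step 2: By the law of cosines on triangle EZR: ER² = (2·√13)² + 11² − 2·2·√13·11·cos(90°) = 173, so ER = √173.

Therefore, the length of ER = √173.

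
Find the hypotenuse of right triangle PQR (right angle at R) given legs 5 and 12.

PQ = sqrt(5^2 + 12^2) = sqrt(169) = 13

13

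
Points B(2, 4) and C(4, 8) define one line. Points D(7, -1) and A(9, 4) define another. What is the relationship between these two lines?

Slope of line 1: m1 = (8 - 4)/(4 - 2) = 4/2 = 2
Slope of line 2: m2 = (4 - -1)/(9 - 7) = 5/2 = 5/2
For parallel lines we need equal slopes: 2 != 5/2.
For perpendicular lines we need m1*m2 = -1: (2)(5/2) = 5 != -1.
Since neither condition holds, the lines are neither parallel nor perpendicular.

Neither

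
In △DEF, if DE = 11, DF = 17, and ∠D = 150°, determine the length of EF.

By the law of cosines: EF^2 = DE^2 + DF^2 - 2*DE*DF*cos(D)
EF^2 = 11^2 + 17^2 - 2*11*17*cos(150°)
EF^2 = 121 + 289 - 374*(-sqrt(3)/2)
EF^2 = 187*sqrt(3) + 410
EF = sqrt(187*sqrt(3) + 410)

sqrt(187*sqrt(3) + 410)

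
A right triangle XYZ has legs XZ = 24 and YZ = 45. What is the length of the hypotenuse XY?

In a right triangle, the square of the hypotenuse equals the sum of the squares of the two legs.
The legs are 24 and 45, so the hypotenuse = sqrt(576 + 2025) = sqrt(2601) = 51.

51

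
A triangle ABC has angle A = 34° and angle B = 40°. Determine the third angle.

By the triangle angle sum property, the three interior angles of any triangle add up to 180°.
We know angle A = 34° and angle B = 40°, so their sum is 74°.
Therefore angle C = 180° - 74° = 106°.

106 degrees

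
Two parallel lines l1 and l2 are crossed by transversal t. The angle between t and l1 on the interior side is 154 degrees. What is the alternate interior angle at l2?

Alternate interior angles are equal: 154 degrees.

154 degrees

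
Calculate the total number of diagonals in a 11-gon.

The number of diagonals in an n-gon is n(n - 3)/2.
For n = 11: 11(11 - 3)/2 = 11 × 8 / 2 = 44.

44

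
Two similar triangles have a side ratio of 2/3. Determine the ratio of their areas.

Area ratio = (side ratio)^2 = (2/3)^2 = 4:9.

4:9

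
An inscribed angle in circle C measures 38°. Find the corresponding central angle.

Central angle = 2 × 38° = 76° (inscribed angle theorem).

76°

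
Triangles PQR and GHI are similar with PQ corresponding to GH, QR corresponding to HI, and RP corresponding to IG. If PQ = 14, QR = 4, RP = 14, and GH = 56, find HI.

Similar triangles have proportional sides. Setting up the proportion:
GH / PQ = HI / QR
56 / 14 = HI / 4
HI = 4 * 56 / 14 = 16.

16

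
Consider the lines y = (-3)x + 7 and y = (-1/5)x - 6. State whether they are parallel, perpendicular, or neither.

Slope of line 1: m1 = -3
Slope of line 2: m2 = -1/5
m1 != m2 (-3 != -1/5), so not parallel.
m1 * m2 = (-3) * (-1/5) = 3/5 != -1, so not perpendicular.
The lines are neither parallel nor perpendicular.

Neither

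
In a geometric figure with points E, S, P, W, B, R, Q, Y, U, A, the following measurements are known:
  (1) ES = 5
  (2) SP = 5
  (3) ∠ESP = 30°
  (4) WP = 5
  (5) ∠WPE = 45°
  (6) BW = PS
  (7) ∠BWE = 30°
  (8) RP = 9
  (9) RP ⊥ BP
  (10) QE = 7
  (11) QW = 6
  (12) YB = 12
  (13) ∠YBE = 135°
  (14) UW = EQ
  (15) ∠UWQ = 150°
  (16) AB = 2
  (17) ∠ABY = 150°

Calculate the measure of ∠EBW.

From the given relations: BW = PS = 5.
Step 1: By the law of cosines on triangle ESP: EP² = 5² + 5² − 2·5·5·cos(30°) = 6.7, so EP ≈ 2.59.
Step 2: By the law of cosines on triangle EPW: EW² = 2.59² + 5² − 2·2.59·5·cos(45°) = 13.4, so EW ≈ 3.66.
Step 3: By the law of cosines on triangle BWE: BE² = 5² + 3.66² − 2·5·3.66·cos(30°) = 6.7, so BE ≈ 2.59.
Step 4: By the inverse law of cosines on triangle EBW: cos(∠EBW) = (2.59² + 5² − 3.66²) / (2·2.59·5) = 18.3/25.88 = 0.7071, so ∠EBW = 45°.

Therefore, the measure of angle ∠EBW = 45°.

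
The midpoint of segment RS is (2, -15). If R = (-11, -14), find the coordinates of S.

Using the midpoint formula: M = ((x1 + x2)/2, (y1 + y2)/2)
We know M = (2, -15) and R = (-11, -14)
For x: 2 = (-11 + x2)/2, so x2 = 2*2 - -11 = 15
For y: -15 = (-14 + y2)/2, so y2 = 2*-15 - -14 = -16
S = (15, -16)

(15, -16)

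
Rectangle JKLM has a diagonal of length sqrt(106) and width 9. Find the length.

Using the Pythagorean theorem: d^2 = a^2 + b^2
b^2 = d^2 - a^2
b^2 = 106 - 81
b^2 = 25
b = sqrt(25) = 5

5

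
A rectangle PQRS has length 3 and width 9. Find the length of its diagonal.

Using the Pythagorean theorem:
d² = 3² + 9² = 9 + 81 = 90
d = sqrt(90) = 3*sqrt(10)

3*sqrt(10)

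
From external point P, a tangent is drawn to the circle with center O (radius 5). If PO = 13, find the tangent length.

tangent = √(d² - r²) = √(13² - 5²) = √(169 - 25) = √144 = 12

12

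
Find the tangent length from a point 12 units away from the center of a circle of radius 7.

Let T be the point of tangency. Then CT ⊥ PT (radius ⊥ tangent).
In right triangle CTP: CP² = CT² + PT²
12² = 7² + PT²
PT² = 95, PT = sqrt(95)

sqrt(95)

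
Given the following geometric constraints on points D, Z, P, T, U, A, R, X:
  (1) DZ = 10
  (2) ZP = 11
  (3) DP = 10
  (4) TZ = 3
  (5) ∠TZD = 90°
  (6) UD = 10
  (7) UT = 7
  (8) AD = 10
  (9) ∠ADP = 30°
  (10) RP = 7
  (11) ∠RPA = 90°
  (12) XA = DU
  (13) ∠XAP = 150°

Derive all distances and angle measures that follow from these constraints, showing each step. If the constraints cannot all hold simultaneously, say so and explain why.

The constraints are consistent.

From the given relations:
  XA = DU = 10

Step 1: From DZ = 10, ZT = 3, and ∠DZT = 90°, by the law of cosines:
  DT² = DZ² + ZT² - 2·DZ·ZT·cos(90°) = 100 + 9 - 0 = 109
  DT = √109

Step 2: From PD = 10, DA = 10, and ∠PDA = 30°, by the law of cosines:
  PA² = PD² + DA² - 2·PD·DA·cos(30°) = 100 + 100 - 173.2 = 26.79
  PA ≈ 5.18

Step 3: From DP = 10, DZ = 10, PZ = 11, by the inverse law of cosines:
  cos(∠PDZ) = (DP² + DZ² - PZ²) / (2·DP·DZ)
  ∠PDZ = 66.73°

Step 4: From ZD = 10, ZP = 11, DP = 10, by the inverse law of cosines:
  cos(∠DZP) = (ZD² + ZP² - DP²) / (2·ZD·ZP)
  ∠DZP = 56.63°

Step 5: From PD = 10, PZ = 11, DZ = 10, by the inverse law of cosines:
  cos(∠DPZ) = (PD² + PZ² - DZ²) / (2·PD·PZ)
  ∠DPZ = 56.63°

Step 6: From PA = 5.18, AX = 10, and ∠PAX = 150°, by the law of cosines:
  PX² = PA² + AX² - 2·PA·AX·cos(150°) = 26.79 + 100 + 89.66 = 216.5
  PX ≈ 14.71

Step 7: From AP = 5.18, PR = 7, and ∠APR = 90°, by the law of cosines:
  AR² = AP² + PR² - 2·AP·PR·cos(90°) = 26.79 + 49 - 0 = 75.79
  AR ≈ 8.71

Step 8: From DT = √109, DU = 10, TU = 7, by the inverse law of cosines:
  cos(∠TDU) = (DT² + DU² - TU²) / (2·DT·DU)
  ∠TDU = 39.98°

Step 9: From DT = √109, DZ = 10, TZ = 3, by the inverse law of cosines:
  cos(∠TDZ) = (DT² + DZ² - TZ²) / (2·DT·DZ)
  ∠TDZ = 16.7°

Step 10: From PA = 5.18, PD = 10, AD = 10, by the inverse law of cosines:
  cos(∠APD) = (PA² + PD² - AD²) / (2·PA·PD)
  ∠APD = 75°

Step 11: From TD = √109, TU = 7, DU = 10, by the inverse law of cosines:
  cos(∠DTU) = (TD² + TU² - DU²) / (2·TD·TU)
  ∠DTU = 66.62°

Step 12: From TD = √109, TZ = 3, DZ = 10, by the inverse law of cosines:
  cos(∠DTZ) = (TD² + TZ² - DZ²) / (2·TD·TZ)
  ∠DTZ = 73.3°

Step 13: From UD = 10, UT = 7, DT = √109, by the inverse law of cosines:
  cos(∠DUT) = (UD² + UT² - DT²) / (2·UD·UT)
  ∠DUT = 73.4°

Step 14: From AD = 10, AP = 5.18, DP = 10, by the inverse law of cosines:
  cos(∠DAP) = (AD² + AP² - DP²) / (2·AD·AP)
  ∠DAP = 75°

Step 15: From PA = 5.18, PX = 14.71, AX = 10, by the inverse law of cosines:
  cos(∠APX) = (PA² + PX² - AX²) / (2·PA·PX)
  ∠APX = 19.87°

Step 16: From AP = 5.18, AR = 8.71, PR = 7, by the inverse law of cosines:
  cos(∠PAR) = (AP² + AR² - PR²) / (2·AP·AR)
  ∠PAR = 53.52°

Step 17: From RA = 8.71, RP = 7, AP = 5.18, by the inverse law of cosines:
  cos(∠ARP) = (RA² + RP² - AP²) / (2·RA·RP)
  ∠ARP = 36.48°

Step 18: From XA = 10, XP = 14.71, AP = 5.18, by the inverse law of cosines:
  cos(∠AXP) = (XA² + XP² - AP²) / (2·XA·XP)
  ∠AXP = 10.13°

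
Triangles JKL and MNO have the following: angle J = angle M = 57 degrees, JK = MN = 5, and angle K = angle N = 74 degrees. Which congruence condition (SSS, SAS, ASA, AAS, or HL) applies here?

Consider the given information: angle J = angle M = 57 degrees, JK = MN = 5, and angle K = angle N = 74 degrees
This is not SAS or HL: SAS requires two sides and the included angle between them. HL only applies to right triangles with matching hypotenuse and leg.
The correct criterion is ASA. Two pairs of corresponding angles and the included side are equal (Angle-Side-Angle).

ASA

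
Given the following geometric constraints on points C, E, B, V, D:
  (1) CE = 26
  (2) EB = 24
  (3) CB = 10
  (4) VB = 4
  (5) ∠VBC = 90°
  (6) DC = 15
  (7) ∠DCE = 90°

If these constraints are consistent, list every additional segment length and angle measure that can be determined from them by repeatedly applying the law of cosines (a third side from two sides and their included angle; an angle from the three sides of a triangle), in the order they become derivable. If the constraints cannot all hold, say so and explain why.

The constraints are consistent. Derivable facts, in order:
After 1 step:
- CV = 2·√29
- ED ≈ 30.02
- ∠BCE = 67.38°
- ∠BEC = 22.62°
- ∠CBE = 90°
After 2 steps:
- ∠BCV = 21.8°
- ∠BVC = 68.2°
- ∠CDE = 60.02°
- ∠CED = 29.98°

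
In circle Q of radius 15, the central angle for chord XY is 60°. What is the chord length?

Chord = 2(15) sin(30°) = 15

15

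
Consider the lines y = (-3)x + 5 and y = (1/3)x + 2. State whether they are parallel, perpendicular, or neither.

Slope of line 1: m1 = -3
Slope of line 2: m2 = 1/3
Two lines are perpendicular when the product of their slopes is -1 (negative reciprocals).
m1 * m2 = (-3) * (1/3) = -1, confirming perpendicularity.

Perpendicular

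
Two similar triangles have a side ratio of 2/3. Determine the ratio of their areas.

The ratio of areas of similar triangles equals the square of the side ratio.
Side ratio = 2:3
Area ratio = (2/3)^2 = 4/9 = 4:9

4:9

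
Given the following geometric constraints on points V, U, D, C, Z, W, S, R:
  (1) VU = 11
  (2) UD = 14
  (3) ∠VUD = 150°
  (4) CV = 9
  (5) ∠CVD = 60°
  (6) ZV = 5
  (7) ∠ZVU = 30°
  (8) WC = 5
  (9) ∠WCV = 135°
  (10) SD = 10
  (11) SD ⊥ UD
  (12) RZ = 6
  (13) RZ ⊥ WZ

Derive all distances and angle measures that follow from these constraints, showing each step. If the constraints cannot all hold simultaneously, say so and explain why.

The constraints are consistent.

Step 1: From VU = 11, UD = 14, and ∠VUD = 150°, by the law of cosines:
  VD² = VU² + UD² - 2·VU·UD·cos(150°) = 121 + 196 + 266.7 = 583.7
  VD ≈ 24.16

Step 2: From VC = 9, CW = 5, and ∠VCW = 135°, by the law of cosines:
  VW² = VC² + CW² - 2·VC·CW·cos(135°) = 81 + 25 + 63.64 = 169.6
  VW ≈ 13.02

Step 3: From UV = 11, VZ = 5, and ∠UVZ = 30°, by the law of cosines:
  UZ² = UV² + VZ² - 2·UV·VZ·cos(30°) = 121 + 25 - 95.26 = 50.74
  UZ ≈ 7.12

Step 4: From UD = 14, DS = 10, and ∠UDS = 90°, by the law of cosines:
  US² = UD² + DS² - 2·UD·DS·cos(90°) = 196 + 100 - 0 = 296
  US = 2·√74

Step 5: From DV = 24.16, VC = 9, and ∠DVC = 60°, by the law of cosines:
  DC² = DV² + VC² - 2·DV·VC·cos(60°) = 583.7 + 81 - 217.4 = 447.3
  DC ≈ 21.15

Step 6: From VC = 9, VW = 13.02, CW = 5, by the inverse law of cosines:
  cos(∠CVW) = (VC² + VW² - CW²) / (2·VC·VW)
  ∠CVW = 15.75°

Step 7: From VD = 24.16, VU = 11, DU = 14, by the inverse law of cosines:
  cos(∠DVU) = (VD² + VU² - DU²) / (2·VD·VU)
  ∠DVU = 16.84°

Step 8: From UD = 14, US = 2·√74, DS = 10, by the inverse law of cosines:
  cos(∠DUS) = (UD² + US² - DS²) / (2·UD·US)
  ∠DUS = 35.54°

Step 9: From UV = 11, UZ = 7.12, VZ = 5, by the inverse law of cosines:
  cos(∠VUZ) = (UV² + UZ² - VZ²) / (2·UV·UZ)
  ∠VUZ = 20.55°

Step 10: From DU = 14, DV = 24.16, UV = 11, by the inverse law of cosines:
  cos(∠UDV) = (DU² + DV² - UV²) / (2·DU·DV)
  ∠UDV = 13.16°

Step 11: From ZU = 7.12, ZV = 5, UV = 11, by the inverse law of cosines:
  cos(∠UZV) = (ZU² + ZV² - UV²) / (2·ZU·ZV)
  ∠UZV = 129.45°

Step 12: From WC = 5, WV = 13.02, CV = 9, by the inverse law of cosines:
  cos(∠CWV) = (WC² + WV² - CV²) / (2·WC·WV)
  ∠CWV = 29.25°

Step 13: From SD = 10, SU = 2·√74, DU = 14, by the inverse law of cosines:
  cos(∠DSU) = (SD² + SU² - DU²) / (2·SD·SU)
  ∠DSU = 54.46°

Step 14: From DC = 21.15, DV = 24.16, CV = 9, by the inverse law of cosines:
  cos(∠CDV) = (DC² + DV² - CV²) / (2·DC·DV)
  ∠CDV = 21.63°

Step 15: From CD = 21.15, CV = 9, DV = 24.16, by the inverse law of cosines:
  cos(∠DCV) = (CD² + CV² - DV²) / (2·CD·CV)
  ∠DCV = 98.37°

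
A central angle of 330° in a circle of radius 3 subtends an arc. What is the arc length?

Arc length = 2πr × θ/360
= 2π × 3 × 11/12
= 11*pi/2

11*pi/2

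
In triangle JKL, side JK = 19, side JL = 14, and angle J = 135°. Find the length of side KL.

Law of cosines: KL^2 = 19^2 + 14^2 - 2(19)(14)cos(135°) = 266*sqrt(2) + 557, so KL = sqrt(266*sqrt(2) + 557).

sqrt(266*sqrt(2) + 557)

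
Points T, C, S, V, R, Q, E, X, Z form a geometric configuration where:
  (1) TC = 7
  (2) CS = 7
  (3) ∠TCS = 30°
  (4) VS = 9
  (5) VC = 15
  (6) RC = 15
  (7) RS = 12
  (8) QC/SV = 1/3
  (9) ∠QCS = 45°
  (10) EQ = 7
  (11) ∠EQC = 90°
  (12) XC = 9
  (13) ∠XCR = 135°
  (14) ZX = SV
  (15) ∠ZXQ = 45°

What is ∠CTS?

Step 1: By the law of cosines on triangle TCS: TS² = 7² + 7² − 2·7·7·cos(30°) = 13.13, so TS ≈ 3.62.
Step 2: By the inverse law of cosines on triangle CTS: cos(∠CTS) = (7² + 3.62² − 7²) / (2·7·3.62) = 13.13/50.73 = 0.2588, so ∠CTS = 75°.

Therefore, the measure of angle ∠CTS = 75°.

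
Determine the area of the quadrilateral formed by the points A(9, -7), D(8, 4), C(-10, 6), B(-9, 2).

The Shoelace formula works by pairing each vertex with the next (cycling back to the first).
For each pair, compute x_i*y_(i+1) - x_(i+1)*y_i:
  (9*4 - 8*-7) = 92
  (8*6 - -10*4) = 88
  (-10*2 - -9*6) = 34
  (-9*-7 - 9*2) = 45
Taking half the absolute value of the total: Area = (1/2)(259) = 259/2.

259/2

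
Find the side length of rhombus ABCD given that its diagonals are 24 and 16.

Half-diagonals are 12 and 8. side = sqrt(12^2 + 8^2) = sqrt(208) = 4*sqrt(13)

4*sqrt(13)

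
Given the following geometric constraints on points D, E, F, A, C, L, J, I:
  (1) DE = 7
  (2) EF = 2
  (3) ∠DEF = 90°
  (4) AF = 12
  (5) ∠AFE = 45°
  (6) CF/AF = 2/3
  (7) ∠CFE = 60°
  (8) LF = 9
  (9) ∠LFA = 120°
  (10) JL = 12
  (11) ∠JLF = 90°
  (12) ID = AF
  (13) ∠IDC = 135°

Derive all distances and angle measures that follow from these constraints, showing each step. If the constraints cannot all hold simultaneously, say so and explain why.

The constraints are consistent.

From the given relations:
  CF = 2/3·AF = 2/3·12 = 8
  ID = AF = 12

Step 1: From DE = 7, EF = 2, and ∠DEF = 90°, by the law of cosines:
  DF² = DE² + EF² - 2·DE·EF·cos(90°) = 49 + 4 - 0 = 53
  DF = √53

Step 2: From EF = 2, FA = 12, and ∠EFA = 45°, by the law of cosines:
  EA² = EF² + FA² - 2·EF·FA·cos(45°) = 4 + 144 - 33.94 = 114.1
  EA ≈ 10.68

Step 3: From EF = 2, FC = 8, and ∠EFC = 60°, by the law of cosines:
  EC² = EF² + FC² - 2·EF·FC·cos(60°) = 4 + 64 - 16 = 52
  EC = 2·√13

Step 4: From FL = 9, LJ = 12, and ∠FLJ = 90°, by the law of cosines:
  FJ² = FL² + LJ² - 2·FL·LJ·cos(90°) = 81 + 144 - 0 = 225
  FJ = 15

Step 5: From AF = 12, FL = 9, and ∠AFL = 120°, by the law of cosines:
  AL² = AF² + FL² - 2·AF·FL·cos(120°) = 144 + 81 + 108 = 333
  AL = 3·√37

Step 6: From DE = 7, DF = √53, EF = 2, by the inverse law of cosines:
  cos(∠EDF) = (DE² + DF² - EF²) / (2·DE·DF)
  ∠EDF = 15.95°

Step 7: From EA = 10.68, EF = 2, AF = 12, by the inverse law of cosines:
  cos(∠AEF) = (EA² + EF² - AF²) / (2·EA·EF)
  ∠AEF = 127.39°

Step 8: From EC = 2·√13, EF = 2, CF = 8, by the inverse law of cosines:
  cos(∠CEF) = (EC² + EF² - CF²) / (2·EC·EF)
  ∠CEF = 106.1°

Step 9: From FD = √53, FE = 2, DE = 7, by the inverse law of cosines:
  cos(∠DFE) = (FD² + FE² - DE²) / (2·FD·FE)
  ∠DFE = 74.05°

Step 10: From FJ = 15, FL = 9, JL = 12, by the inverse law of cosines:
  cos(∠JFL) = (FJ² + FL² - JL²) / (2·FJ·FL)
  ∠JFL = 53.13°

Step 11: From AE = 10.68, AF = 12, EF = 2, by the inverse law of cosines:
  cos(∠EAF) = (AE² + AF² - EF²) / (2·AE·AF)
  ∠EAF = 7.61°

Step 12: From AF = 12, AL = 3·√37, FL = 9, by the inverse law of cosines:
  cos(∠FAL) = (AF² + AL² - FL²) / (2·AF·AL)
  ∠FAL = 25.28°

Step 13: From CE = 2·√13, CF = 8, EF = 2, by the inverse law of cosines:
  cos(∠ECF) = (CE² + CF² - EF²) / (2·CE·CF)
  ∠ECF = 13.9°

Step 14: From LA = 3·√37, LF = 9, AF = 12, by the inverse law of cosines:
  cos(∠ALF) = (LA² + LF² - AF²) / (2·LA·LF)
  ∠ALF = 34.72°

Step 15: From JF = 15, JL = 12, FL = 9, by the inverse law of cosines:
  cos(∠FJL) = (JF² + JL² - FL²) / (2·JF·JL)
  ∠FJL = 36.87°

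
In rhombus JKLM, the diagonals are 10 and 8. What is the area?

Area of a rhombus = (d1 * d2) / 2
Area = (10 * 8) / 2
Area = 80 / 2
Area = 40

40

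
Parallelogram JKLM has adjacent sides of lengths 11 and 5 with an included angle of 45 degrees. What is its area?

Area = a * b * sin(theta)
Area = 11 * 5 * sin(45 degrees)
Area = 55 * sqrt(2)/2
Area = 55*sqrt(2)/2

55*sqrt(2)/2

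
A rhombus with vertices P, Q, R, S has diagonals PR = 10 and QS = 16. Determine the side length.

The diagonals of a rhombus bisect each other at right angles.
Half-diagonals: 10/2 = 5 and 16/2 = 8
side = sqrt(5^2 + 8^2)
side = sqrt(25 + 64)
side = sqrt(89)

sqrt(89)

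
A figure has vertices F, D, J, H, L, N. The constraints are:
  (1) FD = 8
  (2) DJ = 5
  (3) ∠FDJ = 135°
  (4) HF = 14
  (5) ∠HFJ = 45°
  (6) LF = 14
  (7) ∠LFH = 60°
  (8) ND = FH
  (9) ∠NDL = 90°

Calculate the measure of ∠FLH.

Step 1: By the law of cosines on triangle LFH: LH² = 14² + 14² − 2·14·14·cos(60°) = 196, so LH = 14.
Step 2: By the inverse law of cosines on triangle FLH: cos(∠FLH) = (14² + 14² − 14²) / (2·14·14) = 196/392 = 0.5, so ∠FLH = 60°.

Therefore, the measure of angle ∠FLH = 60°.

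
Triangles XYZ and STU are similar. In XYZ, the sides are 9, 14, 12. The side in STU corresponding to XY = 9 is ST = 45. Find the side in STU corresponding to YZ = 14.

Since the triangles are similar, the ratio of corresponding sides is constant.
Scale factor k = ST / XY = 45 / 9 = 5
TU = k * YZ = 5 * 14 = 70

70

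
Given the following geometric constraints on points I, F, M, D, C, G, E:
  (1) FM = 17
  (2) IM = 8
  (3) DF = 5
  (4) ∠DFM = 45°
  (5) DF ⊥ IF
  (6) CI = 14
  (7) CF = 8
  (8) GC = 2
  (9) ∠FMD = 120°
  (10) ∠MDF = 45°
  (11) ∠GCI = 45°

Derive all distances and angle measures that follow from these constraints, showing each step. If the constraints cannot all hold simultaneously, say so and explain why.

These constraints are not satisfiable: (4), (9) and (10) are the three interior angles of triangle DFM, which must sum to 180°, but 45° + 120° + 45° = 210°. No planar figure meets all of them, so nothing further can be derived.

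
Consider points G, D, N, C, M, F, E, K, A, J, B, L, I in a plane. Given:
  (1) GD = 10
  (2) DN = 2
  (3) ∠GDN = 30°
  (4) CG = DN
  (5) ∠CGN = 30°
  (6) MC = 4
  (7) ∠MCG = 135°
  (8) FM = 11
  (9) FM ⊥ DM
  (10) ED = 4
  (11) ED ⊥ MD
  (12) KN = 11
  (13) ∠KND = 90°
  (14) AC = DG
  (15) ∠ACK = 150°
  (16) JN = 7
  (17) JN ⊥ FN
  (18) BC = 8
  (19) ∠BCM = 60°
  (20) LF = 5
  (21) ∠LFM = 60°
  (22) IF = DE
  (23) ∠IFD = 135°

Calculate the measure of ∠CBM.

Step 1: By the law of cosines on triangle BCM: BM² = 8² + 4² − 2·8·4·cos(60°) = 48, so BM = 4·√3.
Step 2: By the inverse law of cosines on triangle CBM: cos(∠CBM) = (8² + (4·√3)² − 4²) / (2·8·4·√3) = 96/110.85 = 0.866, so ∠CBM = 30°.

Therefore, the measure of angle ∠CBM = 30°.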